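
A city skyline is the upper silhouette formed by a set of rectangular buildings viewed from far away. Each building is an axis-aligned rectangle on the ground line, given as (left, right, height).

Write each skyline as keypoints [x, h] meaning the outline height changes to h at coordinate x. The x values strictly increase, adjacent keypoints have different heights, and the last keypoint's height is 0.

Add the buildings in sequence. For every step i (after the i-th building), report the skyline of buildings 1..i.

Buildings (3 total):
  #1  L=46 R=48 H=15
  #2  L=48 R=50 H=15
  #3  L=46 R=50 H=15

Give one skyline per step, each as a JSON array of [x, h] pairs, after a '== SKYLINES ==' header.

== SKYLINES ==
[[46,15],[48,0]]
[[46,15],[50,0]]
[[46,15],[50,0]]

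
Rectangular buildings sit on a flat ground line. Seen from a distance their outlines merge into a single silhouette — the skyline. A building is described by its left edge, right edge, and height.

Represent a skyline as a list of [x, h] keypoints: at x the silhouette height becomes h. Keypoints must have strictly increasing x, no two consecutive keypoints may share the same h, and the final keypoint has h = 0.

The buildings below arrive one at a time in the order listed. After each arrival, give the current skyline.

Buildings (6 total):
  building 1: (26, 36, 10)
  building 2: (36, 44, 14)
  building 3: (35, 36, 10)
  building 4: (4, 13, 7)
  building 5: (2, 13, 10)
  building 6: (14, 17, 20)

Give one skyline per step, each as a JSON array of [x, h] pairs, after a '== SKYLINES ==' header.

== SKYLINES ==
[[26,10],[36,0]]
[[26,10],[36,14],[44,0]]
[[26,10],[36,14],[44,0]]
[[4,7],[13,0],[26,10],[36,14],[44,0]]
[[2,10],[13,0],[26,10],[36,14],[44,0]]
[[2,10],[13,0],[14,20],[17,0],[26,10],[36,14],[44,0]]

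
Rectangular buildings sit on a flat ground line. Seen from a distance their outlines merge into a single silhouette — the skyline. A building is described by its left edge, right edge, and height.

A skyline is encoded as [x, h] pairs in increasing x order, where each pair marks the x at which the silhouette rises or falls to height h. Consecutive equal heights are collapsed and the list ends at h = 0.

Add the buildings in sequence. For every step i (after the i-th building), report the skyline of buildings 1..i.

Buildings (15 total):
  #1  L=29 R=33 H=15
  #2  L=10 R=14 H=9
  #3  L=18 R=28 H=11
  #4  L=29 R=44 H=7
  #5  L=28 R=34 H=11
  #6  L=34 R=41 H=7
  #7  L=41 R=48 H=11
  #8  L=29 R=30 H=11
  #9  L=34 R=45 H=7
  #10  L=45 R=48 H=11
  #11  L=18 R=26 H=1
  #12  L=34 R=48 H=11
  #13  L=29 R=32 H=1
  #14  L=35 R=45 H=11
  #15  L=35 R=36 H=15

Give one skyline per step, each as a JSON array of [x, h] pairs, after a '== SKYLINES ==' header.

== SKYLINES ==
[[29,15],[33,0]]
[[10,9],[14,0],[29,15],[33,0]]
[[10,9],[14,0],[18,11],[28,0],[29,15],[33,0]]
[[10,9],[14,0],[18,11],[28,0],[29,15],[33,7],[44,0]]
[[10,9],[14,0],[18,11],[29,15],[33,11],[34,7],[44,0]]
[[10,9],[14,0],[18,11],[29,15],[33,11],[34,7],[44,0]]
[[10,9],[14,0],[18,11],[29,15],[33,11],[34,7],[41,11],[48,0]]
[[10,9],[14,0],[18,11],[29,15],[33,11],[34,7],[41,11],[48,0]]
[[10,9],[14,0],[18,11],[29,15],[33,11],[34,7],[41,11],[48,0]]
[[10,9],[14,0],[18,11],[29,15],[33,11],[34,7],[41,11],[48,0]]
[[10,9],[14,0],[18,11],[29,15],[33,11],[34,7],[41,11],[48,0]]
[[10,9],[14,0],[18,11],[29,15],[33,11],[48,0]]
[[10,9],[14,0],[18,11],[29,15],[33,11],[48,0]]
[[10,9],[14,0],[18,11],[29,15],[33,11],[48,0]]
[[10,9],[14,0],[18,11],[29,15],[33,11],[35,15],[36,11],[48,0]]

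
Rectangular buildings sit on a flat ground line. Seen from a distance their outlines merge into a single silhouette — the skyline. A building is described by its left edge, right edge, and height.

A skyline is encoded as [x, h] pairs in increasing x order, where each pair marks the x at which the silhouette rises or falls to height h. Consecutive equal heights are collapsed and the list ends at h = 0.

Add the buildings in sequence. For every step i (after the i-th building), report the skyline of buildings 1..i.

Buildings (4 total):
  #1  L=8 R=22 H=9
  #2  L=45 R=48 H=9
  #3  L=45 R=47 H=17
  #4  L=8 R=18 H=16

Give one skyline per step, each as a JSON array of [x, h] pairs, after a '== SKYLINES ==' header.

== SKYLINES ==
[[8,9],[22,0]]
[[8,9],[22,0],[45,9],[48,0]]
[[8,9],[22,0],[45,17],[47,9],[48,0]]
[[8,16],[18,9],[22,0],[45,17],[47,9],[48,0]]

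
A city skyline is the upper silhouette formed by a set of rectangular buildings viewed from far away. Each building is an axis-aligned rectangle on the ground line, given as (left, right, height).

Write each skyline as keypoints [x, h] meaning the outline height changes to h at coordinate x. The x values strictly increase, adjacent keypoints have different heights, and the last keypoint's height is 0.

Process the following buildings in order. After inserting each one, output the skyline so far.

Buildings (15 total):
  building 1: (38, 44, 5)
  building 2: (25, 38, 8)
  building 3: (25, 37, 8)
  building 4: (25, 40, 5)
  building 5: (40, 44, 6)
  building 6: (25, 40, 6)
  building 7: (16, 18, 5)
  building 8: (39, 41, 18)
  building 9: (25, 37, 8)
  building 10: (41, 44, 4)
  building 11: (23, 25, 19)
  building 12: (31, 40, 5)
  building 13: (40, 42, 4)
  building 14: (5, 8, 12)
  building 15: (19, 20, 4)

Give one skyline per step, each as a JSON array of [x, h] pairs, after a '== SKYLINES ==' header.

== SKYLINES ==
[[38,5],[44,0]]
[[25,8],[38,5],[44,0]]
[[25,8],[38,5],[44,0]]
[[25,8],[38,5],[44,0]]
[[25,8],[38,5],[40,6],[44,0]]
[[25,8],[38,6],[44,0]]
[[16,5],[18,0],[25,8],[38,6],[44,0]]
[[16,5],[18,0],[25,8],[38,6],[39,18],[41,6],[44,0]]
[[16,5],[18,0],[25,8],[38,6],[39,18],[41,6],[44,0]]
[[16,5],[18,0],[25,8],[38,6],[39,18],[41,6],[44,0]]
[[16,5],[18,0],[23,19],[25,8],[38,6],[39,18],[41,6],[44,0]]
[[16,5],[18,0],[23,19],[25,8],[38,6],[39,18],[41,6],[44,0]]
[[16,5],[18,0],[23,19],[25,8],[38,6],[39,18],[41,6],[44,0]]
[[5,12],[8,0],[16,5],[18,0],[23,19],[25,8],[38,6],[39,18],[41,6],[44,0]]
[[5,12],[8,0],[16,5],[18,0],[19,4],[20,0],[23,19],[25,8],[38,6],[39,18],[41,6],[44,0]]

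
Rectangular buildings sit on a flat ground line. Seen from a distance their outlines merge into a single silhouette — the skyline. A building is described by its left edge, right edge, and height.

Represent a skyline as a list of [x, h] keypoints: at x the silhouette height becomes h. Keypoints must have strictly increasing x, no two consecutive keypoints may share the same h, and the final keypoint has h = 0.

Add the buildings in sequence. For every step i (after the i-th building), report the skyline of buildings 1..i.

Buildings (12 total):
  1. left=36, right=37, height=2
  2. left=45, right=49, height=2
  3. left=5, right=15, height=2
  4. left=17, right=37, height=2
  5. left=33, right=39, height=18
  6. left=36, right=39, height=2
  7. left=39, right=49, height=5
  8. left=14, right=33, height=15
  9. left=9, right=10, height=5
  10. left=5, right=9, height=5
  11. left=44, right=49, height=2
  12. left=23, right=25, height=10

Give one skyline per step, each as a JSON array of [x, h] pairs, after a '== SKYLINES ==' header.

== SKYLINES ==
[[36,2],[37,0]]
[[36,2],[37,0],[45,2],[49,0]]
[[5,2],[15,0],[36,2],[37,0],[45,2],[49,0]]
[[5,2],[15,0],[17,2],[37,0],[45,2],[49,0]]
[[5,2],[15,0],[17,2],[33,18],[39,0],[45,2],[49,0]]
[[5,2],[15,0],[17,2],[33,18],[39,0],[45,2],[49,0]]
[[5,2],[15,0],[17,2],[33,18],[39,5],[49,0]]
[[5,2],[14,15],[33,18],[39,5],[49,0]]
[[5,2],[9,5],[10,2],[14,15],[33,18],[39,5],[49,0]]
[[5,5],[10,2],[14,15],[33,18],[39,5],[49,0]]
[[5,5],[10,2],[14,15],[33,18],[39,5],[49,0]]
[[5,5],[10,2],[14,15],[33,18],[39,5],[49,0]]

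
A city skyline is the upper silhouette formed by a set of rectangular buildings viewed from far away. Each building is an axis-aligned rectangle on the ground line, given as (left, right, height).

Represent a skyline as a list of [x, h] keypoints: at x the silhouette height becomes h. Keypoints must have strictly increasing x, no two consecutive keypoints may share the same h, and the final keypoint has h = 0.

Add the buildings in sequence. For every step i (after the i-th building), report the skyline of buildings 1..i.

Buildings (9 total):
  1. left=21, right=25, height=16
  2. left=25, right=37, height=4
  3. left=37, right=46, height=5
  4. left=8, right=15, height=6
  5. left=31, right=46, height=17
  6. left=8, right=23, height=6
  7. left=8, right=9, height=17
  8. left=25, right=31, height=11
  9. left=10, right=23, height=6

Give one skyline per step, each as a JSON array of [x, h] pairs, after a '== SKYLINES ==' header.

== SKYLINES ==
[[21,16],[25,0]]
[[21,16],[25,4],[37,0]]
[[21,16],[25,4],[37,5],[46,0]]
[[8,6],[15,0],[21,16],[25,4],[37,5],[46,0]]
[[8,6],[15,0],[21,16],[25,4],[31,17],[46,0]]
[[8,6],[21,16],[25,4],[31,17],[46,0]]
[[8,17],[9,6],[21,16],[25,4],[31,17],[46,0]]
[[8,17],[9,6],[21,16],[25,11],[31,17],[46,0]]
[[8,17],[9,6],[21,16],[25,11],[31,17],[46,0]]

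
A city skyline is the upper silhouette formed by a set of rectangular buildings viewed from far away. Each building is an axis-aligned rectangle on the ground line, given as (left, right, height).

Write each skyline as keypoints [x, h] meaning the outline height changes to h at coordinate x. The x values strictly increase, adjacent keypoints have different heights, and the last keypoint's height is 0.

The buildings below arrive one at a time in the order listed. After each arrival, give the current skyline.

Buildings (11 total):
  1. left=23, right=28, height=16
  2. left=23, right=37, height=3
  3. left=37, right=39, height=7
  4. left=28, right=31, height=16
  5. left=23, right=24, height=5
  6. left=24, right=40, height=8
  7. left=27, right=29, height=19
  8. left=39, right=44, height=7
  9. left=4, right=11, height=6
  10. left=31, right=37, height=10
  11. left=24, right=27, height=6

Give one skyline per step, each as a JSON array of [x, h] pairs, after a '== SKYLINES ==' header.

== SKYLINES ==
[[23,16],[28,0]]
[[23,16],[28,3],[37,0]]
[[23,16],[28,3],[37,7],[39,0]]
[[23,16],[31,3],[37,7],[39,0]]
[[23,16],[31,3],[37,7],[39,0]]
[[23,16],[31,8],[40,0]]
[[23,16],[27,19],[29,16],[31,8],[40,0]]
[[23,16],[27,19],[29,16],[31,8],[40,7],[44,0]]
[[4,6],[11,0],[23,16],[27,19],[29,16],[31,8],[40,7],[44,0]]
[[4,6],[11,0],[23,16],[27,19],[29,16],[31,10],[37,8],[40,7],[44,0]]
[[4,6],[11,0],[23,16],[27,19],[29,16],[31,10],[37,8],[40,7],[44,0]]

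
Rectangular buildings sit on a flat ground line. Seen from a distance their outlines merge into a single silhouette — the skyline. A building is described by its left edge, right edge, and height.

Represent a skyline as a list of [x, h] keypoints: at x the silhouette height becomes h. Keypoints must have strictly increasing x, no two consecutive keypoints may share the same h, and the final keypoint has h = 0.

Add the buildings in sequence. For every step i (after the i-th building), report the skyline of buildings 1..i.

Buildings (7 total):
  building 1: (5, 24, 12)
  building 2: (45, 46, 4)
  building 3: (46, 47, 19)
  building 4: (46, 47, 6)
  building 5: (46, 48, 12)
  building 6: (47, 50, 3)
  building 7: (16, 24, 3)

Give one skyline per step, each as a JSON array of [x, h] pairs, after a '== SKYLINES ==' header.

== SKYLINES ==
[[5,12],[24,0]]
[[5,12],[24,0],[45,4],[46,0]]
[[5,12],[24,0],[45,4],[46,19],[47,0]]
[[5,12],[24,0],[45,4],[46,19],[47,0]]
[[5,12],[24,0],[45,4],[46,19],[47,12],[48,0]]
[[5,12],[24,0],[45,4],[46,19],[47,12],[48,3],[50,0]]
[[5,12],[24,0],[45,4],[46,19],[47,12],[48,3],[50,0]]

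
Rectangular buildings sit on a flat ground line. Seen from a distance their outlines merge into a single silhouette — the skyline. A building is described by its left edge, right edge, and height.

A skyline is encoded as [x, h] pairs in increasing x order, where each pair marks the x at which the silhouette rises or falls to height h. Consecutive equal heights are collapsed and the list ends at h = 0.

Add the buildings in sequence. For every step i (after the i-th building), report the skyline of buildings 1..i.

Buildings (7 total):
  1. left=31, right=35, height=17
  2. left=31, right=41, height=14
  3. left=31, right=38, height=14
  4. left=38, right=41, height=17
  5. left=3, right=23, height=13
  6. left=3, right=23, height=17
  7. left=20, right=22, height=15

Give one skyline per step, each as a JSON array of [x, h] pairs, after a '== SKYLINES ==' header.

== SKYLINES ==
[[31,17],[35,0]]
[[31,17],[35,14],[41,0]]
[[31,17],[35,14],[41,0]]
[[31,17],[35,14],[38,17],[41,0]]
[[3,13],[23,0],[31,17],[35,14],[38,17],[41,0]]
[[3,17],[23,0],[31,17],[35,14],[38,17],[41,0]]
[[3,17],[23,0],[31,17],[35,14],[38,17],[41,0]]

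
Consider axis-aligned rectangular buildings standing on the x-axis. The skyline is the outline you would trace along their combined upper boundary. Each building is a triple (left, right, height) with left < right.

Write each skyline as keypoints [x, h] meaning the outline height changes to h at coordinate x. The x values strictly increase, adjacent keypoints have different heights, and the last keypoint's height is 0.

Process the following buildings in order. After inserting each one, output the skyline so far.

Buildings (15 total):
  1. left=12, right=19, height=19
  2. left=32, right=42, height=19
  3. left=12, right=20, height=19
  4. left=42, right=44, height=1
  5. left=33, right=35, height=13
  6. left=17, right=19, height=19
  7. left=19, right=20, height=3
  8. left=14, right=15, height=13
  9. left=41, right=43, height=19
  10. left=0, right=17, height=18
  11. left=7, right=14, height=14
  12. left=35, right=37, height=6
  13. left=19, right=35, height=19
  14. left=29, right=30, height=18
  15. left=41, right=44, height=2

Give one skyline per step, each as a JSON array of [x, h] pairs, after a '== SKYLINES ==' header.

== SKYLINES ==
[[12,19],[19,0]]
[[12,19],[19,0],[32,19],[42,0]]
[[12,19],[20,0],[32,19],[42,0]]
[[12,19],[20,0],[32,19],[42,1],[44,0]]
[[12,19],[20,0],[32,19],[42,1],[44,0]]
[[12,19],[20,0],[32,19],[42,1],[44,0]]
[[12,19],[20,0],[32,19],[42,1],[44,0]]
[[12,19],[20,0],[32,19],[42,1],[44,0]]
[[12,19],[20,0],[32,19],[43,1],[44,0]]
[[0,18],[12,19],[20,0],[32,19],[43,1],[44,0]]
[[0,18],[12,19],[20,0],[32,19],[43,1],[44,0]]
[[0,18],[12,19],[20,0],[32,19],[43,1],[44,0]]
[[0,18],[12,19],[43,1],[44,0]]
[[0,18],[12,19],[43,1],[44,0]]
[[0,18],[12,19],[43,2],[44,0]]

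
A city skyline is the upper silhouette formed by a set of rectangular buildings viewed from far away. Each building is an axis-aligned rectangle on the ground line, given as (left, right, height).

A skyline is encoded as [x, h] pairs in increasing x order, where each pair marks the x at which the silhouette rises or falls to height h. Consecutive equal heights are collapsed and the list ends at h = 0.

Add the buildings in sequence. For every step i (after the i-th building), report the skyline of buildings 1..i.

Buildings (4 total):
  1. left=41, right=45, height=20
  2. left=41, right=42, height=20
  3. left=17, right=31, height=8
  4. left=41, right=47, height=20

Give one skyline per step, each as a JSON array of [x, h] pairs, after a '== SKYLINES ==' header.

== SKYLINES ==
[[41,20],[45,0]]
[[41,20],[45,0]]
[[17,8],[31,0],[41,20],[45,0]]
[[17,8],[31,0],[41,20],[47,0]]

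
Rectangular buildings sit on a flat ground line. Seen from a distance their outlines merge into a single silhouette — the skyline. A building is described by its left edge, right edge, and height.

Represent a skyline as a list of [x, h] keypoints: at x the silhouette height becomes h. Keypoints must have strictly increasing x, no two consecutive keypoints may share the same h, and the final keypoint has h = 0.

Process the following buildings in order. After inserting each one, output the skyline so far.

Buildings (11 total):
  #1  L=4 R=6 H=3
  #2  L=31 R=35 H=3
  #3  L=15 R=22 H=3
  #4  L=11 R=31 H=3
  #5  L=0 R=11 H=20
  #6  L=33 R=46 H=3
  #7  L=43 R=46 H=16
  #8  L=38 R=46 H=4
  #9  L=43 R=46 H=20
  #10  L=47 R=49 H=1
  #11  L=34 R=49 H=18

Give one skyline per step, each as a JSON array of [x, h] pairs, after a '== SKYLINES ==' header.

== SKYLINES ==
[[4,3],[6,0]]
[[4,3],[6,0],[31,3],[35,0]]
[[4,3],[6,0],[15,3],[22,0],[31,3],[35,0]]
[[4,3],[6,0],[11,3],[35,0]]
[[0,20],[11,3],[35,0]]
[[0,20],[11,3],[46,0]]
[[0,20],[11,3],[43,16],[46,0]]
[[0,20],[11,3],[38,4],[43,16],[46,0]]
[[0,20],[11,3],[38,4],[43,20],[46,0]]
[[0,20],[11,3],[38,4],[43,20],[46,0],[47,1],[49,0]]
[[0,20],[11,3],[34,18],[43,20],[46,18],[49,0]]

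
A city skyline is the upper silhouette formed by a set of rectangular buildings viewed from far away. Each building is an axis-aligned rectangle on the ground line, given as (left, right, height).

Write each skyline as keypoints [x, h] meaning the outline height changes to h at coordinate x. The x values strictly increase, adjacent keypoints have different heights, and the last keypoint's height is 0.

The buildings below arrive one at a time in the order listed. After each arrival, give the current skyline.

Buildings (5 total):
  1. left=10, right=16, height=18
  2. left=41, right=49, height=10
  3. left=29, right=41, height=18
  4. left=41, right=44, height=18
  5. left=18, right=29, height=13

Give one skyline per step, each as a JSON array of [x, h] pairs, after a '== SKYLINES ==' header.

== SKYLINES ==
[[10,18],[16,0]]
[[10,18],[16,0],[41,10],[49,0]]
[[10,18],[16,0],[29,18],[41,10],[49,0]]
[[10,18],[16,0],[29,18],[44,10],[49,0]]
[[10,18],[16,0],[18,13],[29,18],[44,10],[49,0]]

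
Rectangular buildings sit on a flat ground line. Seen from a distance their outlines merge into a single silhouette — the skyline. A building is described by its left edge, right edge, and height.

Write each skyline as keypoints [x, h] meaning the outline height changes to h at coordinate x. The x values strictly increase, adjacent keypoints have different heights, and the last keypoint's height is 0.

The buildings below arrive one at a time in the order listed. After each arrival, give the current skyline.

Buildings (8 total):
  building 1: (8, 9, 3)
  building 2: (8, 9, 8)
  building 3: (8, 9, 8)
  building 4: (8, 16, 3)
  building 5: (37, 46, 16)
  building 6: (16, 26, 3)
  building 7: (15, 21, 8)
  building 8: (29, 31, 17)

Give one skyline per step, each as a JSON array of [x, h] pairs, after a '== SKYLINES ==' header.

== SKYLINES ==
[[8,3],[9,0]]
[[8,8],[9,0]]
[[8,8],[9,0]]
[[8,8],[9,3],[16,0]]
[[8,8],[9,3],[16,0],[37,16],[46,0]]
[[8,8],[9,3],[26,0],[37,16],[46,0]]
[[8,8],[9,3],[15,8],[21,3],[26,0],[37,16],[46,0]]
[[8,8],[9,3],[15,8],[21,3],[26,0],[29,17],[31,0],[37,16],[46,0]]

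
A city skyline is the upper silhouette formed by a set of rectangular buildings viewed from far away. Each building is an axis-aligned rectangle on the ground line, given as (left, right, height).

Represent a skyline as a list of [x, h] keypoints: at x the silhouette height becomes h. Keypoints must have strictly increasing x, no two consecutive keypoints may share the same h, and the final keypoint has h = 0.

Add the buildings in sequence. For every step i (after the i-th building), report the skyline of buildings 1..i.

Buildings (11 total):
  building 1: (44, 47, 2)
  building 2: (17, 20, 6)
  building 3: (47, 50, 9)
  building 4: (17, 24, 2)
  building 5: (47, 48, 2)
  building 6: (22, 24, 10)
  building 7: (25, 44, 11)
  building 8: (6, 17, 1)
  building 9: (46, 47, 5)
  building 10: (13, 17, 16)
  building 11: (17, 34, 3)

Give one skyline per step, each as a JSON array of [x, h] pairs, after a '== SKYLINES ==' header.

== SKYLINES ==
[[44,2],[47,0]]
[[17,6],[20,0],[44,2],[47,0]]
[[17,6],[20,0],[44,2],[47,9],[50,0]]
[[17,6],[20,2],[24,0],[44,2],[47,9],[50,0]]
[[17,6],[20,2],[24,0],[44,2],[47,9],[50,0]]
[[17,6],[20,2],[22,10],[24,0],[44,2],[47,9],[50,0]]
[[17,6],[20,2],[22,10],[24,0],[25,11],[44,2],[47,9],[50,0]]
[[6,1],[17,6],[20,2],[22,10],[24,0],[25,11],[44,2],[47,9],[50,0]]
[[6,1],[17,6],[20,2],[22,10],[24,0],[25,11],[44,2],[46,5],[47,9],[50,0]]
[[6,1],[13,16],[17,6],[20,2],[22,10],[24,0],[25,11],[44,2],[46,5],[47,9],[50,0]]
[[6,1],[13,16],[17,6],[20,3],[22,10],[24,3],[25,11],[44,2],[46,5],[47,9],[50,0]]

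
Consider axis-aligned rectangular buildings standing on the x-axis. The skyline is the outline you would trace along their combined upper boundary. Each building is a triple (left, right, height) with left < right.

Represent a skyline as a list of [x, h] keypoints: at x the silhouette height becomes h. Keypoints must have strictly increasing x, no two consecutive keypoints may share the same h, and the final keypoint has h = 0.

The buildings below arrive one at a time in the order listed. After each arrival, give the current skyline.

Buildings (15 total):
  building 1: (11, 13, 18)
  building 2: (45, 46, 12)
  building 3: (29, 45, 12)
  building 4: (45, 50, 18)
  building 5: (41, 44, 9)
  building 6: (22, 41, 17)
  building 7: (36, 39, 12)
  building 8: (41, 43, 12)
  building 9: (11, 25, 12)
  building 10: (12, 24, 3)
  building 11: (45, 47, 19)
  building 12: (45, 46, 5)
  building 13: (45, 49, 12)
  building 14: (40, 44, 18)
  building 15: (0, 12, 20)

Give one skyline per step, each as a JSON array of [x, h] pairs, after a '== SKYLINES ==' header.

== SKYLINES ==
[[11,18],[13,0]]
[[11,18],[13,0],[45,12],[46,0]]
[[11,18],[13,0],[29,12],[46,0]]
[[11,18],[13,0],[29,12],[45,18],[50,0]]
[[11,18],[13,0],[29,12],[45,18],[50,0]]
[[11,18],[13,0],[22,17],[41,12],[45,18],[50,0]]
[[11,18],[13,0],[22,17],[41,12],[45,18],[50,0]]
[[11,18],[13,0],[22,17],[41,12],[45,18],[50,0]]
[[11,18],[13,12],[22,17],[41,12],[45,18],[50,0]]
[[11,18],[13,12],[22,17],[41,12],[45,18],[50,0]]
[[11,18],[13,12],[22,17],[41,12],[45,19],[47,18],[50,0]]
[[11,18],[13,12],[22,17],[41,12],[45,19],[47,18],[50,0]]
[[11,18],[13,12],[22,17],[41,12],[45,19],[47,18],[50,0]]
[[11,18],[13,12],[22,17],[40,18],[44,12],[45,19],[47,18],[50,0]]
[[0,20],[12,18],[13,12],[22,17],[40,18],[44,12],[45,19],[47,18],[50,0]]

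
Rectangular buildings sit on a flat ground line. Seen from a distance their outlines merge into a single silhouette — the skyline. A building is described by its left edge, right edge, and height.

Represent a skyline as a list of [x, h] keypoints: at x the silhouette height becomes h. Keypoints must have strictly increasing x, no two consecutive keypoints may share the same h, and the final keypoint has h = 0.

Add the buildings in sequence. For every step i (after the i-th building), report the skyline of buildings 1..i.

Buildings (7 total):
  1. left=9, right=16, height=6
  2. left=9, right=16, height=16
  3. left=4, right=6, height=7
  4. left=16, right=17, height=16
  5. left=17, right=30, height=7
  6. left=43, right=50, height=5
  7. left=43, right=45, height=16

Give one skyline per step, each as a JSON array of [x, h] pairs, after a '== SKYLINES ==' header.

== SKYLINES ==
[[9,6],[16,0]]
[[9,16],[16,0]]
[[4,7],[6,0],[9,16],[16,0]]
[[4,7],[6,0],[9,16],[17,0]]
[[4,7],[6,0],[9,16],[17,7],[30,0]]
[[4,7],[6,0],[9,16],[17,7],[30,0],[43,5],[50,0]]
[[4,7],[6,0],[9,16],[17,7],[30,0],[43,16],[45,5],[50,0]]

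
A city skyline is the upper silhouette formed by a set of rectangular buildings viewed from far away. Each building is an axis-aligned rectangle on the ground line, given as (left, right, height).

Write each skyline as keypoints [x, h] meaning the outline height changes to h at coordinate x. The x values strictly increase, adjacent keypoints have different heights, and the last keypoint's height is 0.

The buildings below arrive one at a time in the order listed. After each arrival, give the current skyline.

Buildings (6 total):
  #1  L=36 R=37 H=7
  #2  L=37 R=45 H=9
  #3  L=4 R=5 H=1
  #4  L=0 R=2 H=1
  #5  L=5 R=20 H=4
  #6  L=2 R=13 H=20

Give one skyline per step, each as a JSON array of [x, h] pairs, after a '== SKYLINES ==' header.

== SKYLINES ==
[[36,7],[37,0]]
[[36,7],[37,9],[45,0]]
[[4,1],[5,0],[36,7],[37,9],[45,0]]
[[0,1],[2,0],[4,1],[5,0],[36,7],[37,9],[45,0]]
[[0,1],[2,0],[4,1],[5,4],[20,0],[36,7],[37,9],[45,0]]
[[0,1],[2,20],[13,4],[20,0],[36,7],[37,9],[45,0]]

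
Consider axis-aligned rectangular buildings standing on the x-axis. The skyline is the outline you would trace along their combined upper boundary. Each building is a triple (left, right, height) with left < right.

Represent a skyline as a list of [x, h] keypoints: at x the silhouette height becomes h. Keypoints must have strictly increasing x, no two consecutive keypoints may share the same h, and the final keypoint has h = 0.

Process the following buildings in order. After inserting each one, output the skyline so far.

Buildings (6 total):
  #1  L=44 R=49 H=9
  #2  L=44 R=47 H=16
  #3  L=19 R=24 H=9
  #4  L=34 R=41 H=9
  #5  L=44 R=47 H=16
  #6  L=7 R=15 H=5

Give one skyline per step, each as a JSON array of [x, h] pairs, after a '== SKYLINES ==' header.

== SKYLINES ==
[[44,9],[49,0]]
[[44,16],[47,9],[49,0]]
[[19,9],[24,0],[44,16],[47,9],[49,0]]
[[19,9],[24,0],[34,9],[41,0],[44,16],[47,9],[49,0]]
[[19,9],[24,0],[34,9],[41,0],[44,16],[47,9],[49,0]]
[[7,5],[15,0],[19,9],[24,0],[34,9],[41,0],[44,16],[47,9],[49,0]]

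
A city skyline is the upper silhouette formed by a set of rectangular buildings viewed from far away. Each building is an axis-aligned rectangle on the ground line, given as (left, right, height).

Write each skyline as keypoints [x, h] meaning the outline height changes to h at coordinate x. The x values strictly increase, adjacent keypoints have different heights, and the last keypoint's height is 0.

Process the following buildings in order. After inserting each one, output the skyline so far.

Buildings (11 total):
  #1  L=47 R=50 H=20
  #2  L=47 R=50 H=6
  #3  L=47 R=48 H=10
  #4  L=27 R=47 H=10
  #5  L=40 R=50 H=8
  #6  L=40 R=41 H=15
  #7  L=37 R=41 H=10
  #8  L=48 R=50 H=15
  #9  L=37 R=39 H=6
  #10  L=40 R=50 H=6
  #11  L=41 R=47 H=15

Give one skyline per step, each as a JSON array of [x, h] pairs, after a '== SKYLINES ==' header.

== SKYLINES ==
[[47,20],[50,0]]
[[47,20],[50,0]]
[[47,20],[50,0]]
[[27,10],[47,20],[50,0]]
[[27,10],[47,20],[50,0]]
[[27,10],[40,15],[41,10],[47,20],[50,0]]
[[27,10],[40,15],[41,10],[47,20],[50,0]]
[[27,10],[40,15],[41,10],[47,20],[50,0]]
[[27,10],[40,15],[41,10],[47,20],[50,0]]
[[27,10],[40,15],[41,10],[47,20],[50,0]]
[[27,10],[40,15],[47,20],[50,0]]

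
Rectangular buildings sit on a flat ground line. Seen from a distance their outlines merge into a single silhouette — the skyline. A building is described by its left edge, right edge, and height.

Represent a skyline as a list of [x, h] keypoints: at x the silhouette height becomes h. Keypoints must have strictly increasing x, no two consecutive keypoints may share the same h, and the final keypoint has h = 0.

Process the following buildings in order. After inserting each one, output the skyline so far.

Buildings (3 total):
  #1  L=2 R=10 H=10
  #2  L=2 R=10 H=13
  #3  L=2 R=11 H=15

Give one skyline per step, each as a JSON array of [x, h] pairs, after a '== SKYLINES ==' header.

== SKYLINES ==
[[2,10],[10,0]]
[[2,13],[10,0]]
[[2,15],[11,0]]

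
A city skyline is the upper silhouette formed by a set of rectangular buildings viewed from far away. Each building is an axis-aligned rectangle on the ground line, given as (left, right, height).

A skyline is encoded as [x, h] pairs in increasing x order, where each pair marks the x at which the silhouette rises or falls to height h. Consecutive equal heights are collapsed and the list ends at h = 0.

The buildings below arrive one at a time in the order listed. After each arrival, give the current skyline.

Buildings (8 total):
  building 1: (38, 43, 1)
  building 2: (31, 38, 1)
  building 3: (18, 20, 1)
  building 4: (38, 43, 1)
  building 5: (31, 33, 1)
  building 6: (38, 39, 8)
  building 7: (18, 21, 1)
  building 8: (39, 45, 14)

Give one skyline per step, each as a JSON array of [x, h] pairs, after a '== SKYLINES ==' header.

== SKYLINES ==
[[38,1],[43,0]]
[[31,1],[43,0]]
[[18,1],[20,0],[31,1],[43,0]]
[[18,1],[20,0],[31,1],[43,0]]
[[18,1],[20,0],[31,1],[43,0]]
[[18,1],[20,0],[31,1],[38,8],[39,1],[43,0]]
[[18,1],[21,0],[31,1],[38,8],[39,1],[43,0]]
[[18,1],[21,0],[31,1],[38,8],[39,14],[45,0]]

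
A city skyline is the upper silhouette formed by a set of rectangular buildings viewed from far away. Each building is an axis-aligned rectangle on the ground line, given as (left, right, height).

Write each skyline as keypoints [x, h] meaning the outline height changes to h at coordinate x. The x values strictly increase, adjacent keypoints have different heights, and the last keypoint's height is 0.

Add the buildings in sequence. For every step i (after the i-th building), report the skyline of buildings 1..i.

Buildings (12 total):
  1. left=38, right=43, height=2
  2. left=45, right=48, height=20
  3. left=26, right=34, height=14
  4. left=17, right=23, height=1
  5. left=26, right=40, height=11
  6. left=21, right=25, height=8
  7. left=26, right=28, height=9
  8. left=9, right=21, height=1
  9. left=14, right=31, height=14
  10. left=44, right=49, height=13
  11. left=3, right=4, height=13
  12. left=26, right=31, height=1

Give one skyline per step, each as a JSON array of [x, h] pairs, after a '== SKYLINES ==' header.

== SKYLINES ==
[[38,2],[43,0]]
[[38,2],[43,0],[45,20],[48,0]]
[[26,14],[34,0],[38,2],[43,0],[45,20],[48,0]]
[[17,1],[23,0],[26,14],[34,0],[38,2],[43,0],[45,20],[48,0]]
[[17,1],[23,0],[26,14],[34,11],[40,2],[43,0],[45,20],[48,0]]
[[17,1],[21,8],[25,0],[26,14],[34,11],[40,2],[43,0],[45,20],[48,0]]
[[17,1],[21,8],[25,0],[26,14],[34,11],[40,2],[43,0],[45,20],[48,0]]
[[9,1],[21,8],[25,0],[26,14],[34,11],[40,2],[43,0],[45,20],[48,0]]
[[9,1],[14,14],[34,11],[40,2],[43,0],[45,20],[48,0]]
[[9,1],[14,14],[34,11],[40,2],[43,0],[44,13],[45,20],[48,13],[49,0]]
[[3,13],[4,0],[9,1],[14,14],[34,11],[40,2],[43,0],[44,13],[45,20],[48,13],[49,0]]
[[3,13],[4,0],[9,1],[14,14],[34,11],[40,2],[43,0],[44,13],[45,20],[48,13],[49,0]]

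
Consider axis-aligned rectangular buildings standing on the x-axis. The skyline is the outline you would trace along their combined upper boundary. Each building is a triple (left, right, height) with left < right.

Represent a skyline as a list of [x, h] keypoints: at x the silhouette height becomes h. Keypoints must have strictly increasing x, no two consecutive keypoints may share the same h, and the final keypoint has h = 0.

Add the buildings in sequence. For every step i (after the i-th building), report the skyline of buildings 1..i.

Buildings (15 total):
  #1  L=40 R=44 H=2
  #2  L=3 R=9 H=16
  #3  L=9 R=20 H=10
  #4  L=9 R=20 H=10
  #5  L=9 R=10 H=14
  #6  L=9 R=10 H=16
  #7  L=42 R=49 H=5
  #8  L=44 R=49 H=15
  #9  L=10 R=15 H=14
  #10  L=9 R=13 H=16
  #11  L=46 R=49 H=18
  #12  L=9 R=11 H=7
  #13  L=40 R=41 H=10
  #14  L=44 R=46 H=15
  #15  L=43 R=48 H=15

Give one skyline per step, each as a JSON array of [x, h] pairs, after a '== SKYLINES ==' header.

== SKYLINES ==
[[40,2],[44,0]]
[[3,16],[9,0],[40,2],[44,0]]
[[3,16],[9,10],[20,0],[40,2],[44,0]]
[[3,16],[9,10],[20,0],[40,2],[44,0]]
[[3,16],[9,14],[10,10],[20,0],[40,2],[44,0]]
[[3,16],[10,10],[20,0],[40,2],[44,0]]
[[3,16],[10,10],[20,0],[40,2],[42,5],[49,0]]
[[3,16],[10,10],[20,0],[40,2],[42,5],[44,15],[49,0]]
[[3,16],[10,14],[15,10],[20,0],[40,2],[42,5],[44,15],[49,0]]
[[3,16],[13,14],[15,10],[20,0],[40,2],[42,5],[44,15],[49,0]]
[[3,16],[13,14],[15,10],[20,0],[40,2],[42,5],[44,15],[46,18],[49,0]]
[[3,16],[13,14],[15,10],[20,0],[40,2],[42,5],[44,15],[46,18],[49,0]]
[[3,16],[13,14],[15,10],[20,0],[40,10],[41,2],[42,5],[44,15],[46,18],[49,0]]
[[3,16],[13,14],[15,10],[20,0],[40,10],[41,2],[42,5],[44,15],[46,18],[49,0]]
[[3,16],[13,14],[15,10],[20,0],[40,10],[41,2],[42,5],[43,15],[46,18],[49,0]]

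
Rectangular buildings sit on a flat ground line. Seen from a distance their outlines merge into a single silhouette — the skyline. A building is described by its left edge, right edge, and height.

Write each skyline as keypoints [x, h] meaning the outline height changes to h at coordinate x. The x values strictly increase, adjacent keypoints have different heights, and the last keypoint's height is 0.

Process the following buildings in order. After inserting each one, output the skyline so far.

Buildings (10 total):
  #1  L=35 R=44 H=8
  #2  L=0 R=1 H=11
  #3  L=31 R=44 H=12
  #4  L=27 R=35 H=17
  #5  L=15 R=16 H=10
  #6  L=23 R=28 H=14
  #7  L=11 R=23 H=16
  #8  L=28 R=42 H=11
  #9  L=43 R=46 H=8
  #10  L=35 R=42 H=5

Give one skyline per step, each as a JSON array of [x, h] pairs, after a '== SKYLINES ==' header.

== SKYLINES ==
[[35,8],[44,0]]
[[0,11],[1,0],[35,8],[44,0]]
[[0,11],[1,0],[31,12],[44,0]]
[[0,11],[1,0],[27,17],[35,12],[44,0]]
[[0,11],[1,0],[15,10],[16,0],[27,17],[35,12],[44,0]]
[[0,11],[1,0],[15,10],[16,0],[23,14],[27,17],[35,12],[44,0]]
[[0,11],[1,0],[11,16],[23,14],[27,17],[35,12],[44,0]]
[[0,11],[1,0],[11,16],[23,14],[27,17],[35,12],[44,0]]
[[0,11],[1,0],[11,16],[23,14],[27,17],[35,12],[44,8],[46,0]]
[[0,11],[1,0],[11,16],[23,14],[27,17],[35,12],[44,8],[46,0]]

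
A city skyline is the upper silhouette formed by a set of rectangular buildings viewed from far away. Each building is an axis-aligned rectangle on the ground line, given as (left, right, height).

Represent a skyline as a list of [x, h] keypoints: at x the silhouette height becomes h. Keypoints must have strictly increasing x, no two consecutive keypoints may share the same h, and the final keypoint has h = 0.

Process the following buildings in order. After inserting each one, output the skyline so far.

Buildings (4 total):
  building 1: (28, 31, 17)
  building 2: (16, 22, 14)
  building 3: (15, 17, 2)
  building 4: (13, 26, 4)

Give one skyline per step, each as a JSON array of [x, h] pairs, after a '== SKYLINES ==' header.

== SKYLINES ==
[[28,17],[31,0]]
[[16,14],[22,0],[28,17],[31,0]]
[[15,2],[16,14],[22,0],[28,17],[31,0]]
[[13,4],[16,14],[22,4],[26,0],[28,17],[31,0]]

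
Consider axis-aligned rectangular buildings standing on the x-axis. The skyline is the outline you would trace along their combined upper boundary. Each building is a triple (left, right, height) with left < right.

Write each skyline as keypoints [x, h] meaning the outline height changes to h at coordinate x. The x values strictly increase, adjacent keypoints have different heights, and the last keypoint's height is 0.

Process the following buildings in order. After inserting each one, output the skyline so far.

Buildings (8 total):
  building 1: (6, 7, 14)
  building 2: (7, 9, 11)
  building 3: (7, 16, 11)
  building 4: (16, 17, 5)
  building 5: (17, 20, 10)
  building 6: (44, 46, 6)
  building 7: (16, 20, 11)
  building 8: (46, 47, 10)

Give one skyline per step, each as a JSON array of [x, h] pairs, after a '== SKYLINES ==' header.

== SKYLINES ==
[[6,14],[7,0]]
[[6,14],[7,11],[9,0]]
[[6,14],[7,11],[16,0]]
[[6,14],[7,11],[16,5],[17,0]]
[[6,14],[7,11],[16,5],[17,10],[20,0]]
[[6,14],[7,11],[16,5],[17,10],[20,0],[44,6],[46,0]]
[[6,14],[7,11],[20,0],[44,6],[46,0]]
[[6,14],[7,11],[20,0],[44,6],[46,10],[47,0]]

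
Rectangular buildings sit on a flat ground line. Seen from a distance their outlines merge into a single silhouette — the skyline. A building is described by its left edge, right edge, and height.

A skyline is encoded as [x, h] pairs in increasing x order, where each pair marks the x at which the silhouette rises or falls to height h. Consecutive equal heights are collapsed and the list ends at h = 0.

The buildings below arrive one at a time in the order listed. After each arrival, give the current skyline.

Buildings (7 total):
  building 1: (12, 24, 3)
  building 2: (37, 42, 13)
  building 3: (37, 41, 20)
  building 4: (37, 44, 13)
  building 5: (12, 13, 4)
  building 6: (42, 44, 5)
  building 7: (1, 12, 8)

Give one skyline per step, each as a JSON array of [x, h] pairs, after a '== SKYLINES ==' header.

== SKYLINES ==
[[12,3],[24,0]]
[[12,3],[24,0],[37,13],[42,0]]
[[12,3],[24,0],[37,20],[41,13],[42,0]]
[[12,3],[24,0],[37,20],[41,13],[44,0]]
[[12,4],[13,3],[24,0],[37,20],[41,13],[44,0]]
[[12,4],[13,3],[24,0],[37,20],[41,13],[44,0]]
[[1,8],[12,4],[13,3],[24,0],[37,20],[41,13],[44,0]]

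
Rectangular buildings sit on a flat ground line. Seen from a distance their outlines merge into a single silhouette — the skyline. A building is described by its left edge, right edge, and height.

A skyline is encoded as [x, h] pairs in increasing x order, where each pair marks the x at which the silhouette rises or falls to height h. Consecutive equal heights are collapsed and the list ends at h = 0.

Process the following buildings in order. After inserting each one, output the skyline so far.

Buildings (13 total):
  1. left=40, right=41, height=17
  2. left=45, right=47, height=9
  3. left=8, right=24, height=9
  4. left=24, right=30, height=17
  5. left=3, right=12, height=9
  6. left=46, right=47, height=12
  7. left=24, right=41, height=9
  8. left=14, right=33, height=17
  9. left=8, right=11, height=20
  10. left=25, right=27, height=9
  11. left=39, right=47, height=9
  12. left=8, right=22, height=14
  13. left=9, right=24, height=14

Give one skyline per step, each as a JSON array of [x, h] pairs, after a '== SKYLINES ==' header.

== SKYLINES ==
[[40,17],[41,0]]
[[40,17],[41,0],[45,9],[47,0]]
[[8,9],[24,0],[40,17],[41,0],[45,9],[47,0]]
[[8,9],[24,17],[30,0],[40,17],[41,0],[45,9],[47,0]]
[[3,9],[24,17],[30,0],[40,17],[41,0],[45,9],[47,0]]
[[3,9],[24,17],[30,0],[40,17],[41,0],[45,9],[46,12],[47,0]]
[[3,9],[24,17],[30,9],[40,17],[41,0],[45,9],[46,12],[47,0]]
[[3,9],[14,17],[33,9],[40,17],[41,0],[45,9],[46,12],[47,0]]
[[3,9],[8,20],[11,9],[14,17],[33,9],[40,17],[41,0],[45,9],[46,12],[47,0]]
[[3,9],[8,20],[11,9],[14,17],[33,9],[40,17],[41,0],[45,9],[46,12],[47,0]]
[[3,9],[8,20],[11,9],[14,17],[33,9],[40,17],[41,9],[46,12],[47,0]]
[[3,9],[8,20],[11,14],[14,17],[33,9],[40,17],[41,9],[46,12],[47,0]]
[[3,9],[8,20],[11,14],[14,17],[33,9],[40,17],[41,9],[46,12],[47,0]]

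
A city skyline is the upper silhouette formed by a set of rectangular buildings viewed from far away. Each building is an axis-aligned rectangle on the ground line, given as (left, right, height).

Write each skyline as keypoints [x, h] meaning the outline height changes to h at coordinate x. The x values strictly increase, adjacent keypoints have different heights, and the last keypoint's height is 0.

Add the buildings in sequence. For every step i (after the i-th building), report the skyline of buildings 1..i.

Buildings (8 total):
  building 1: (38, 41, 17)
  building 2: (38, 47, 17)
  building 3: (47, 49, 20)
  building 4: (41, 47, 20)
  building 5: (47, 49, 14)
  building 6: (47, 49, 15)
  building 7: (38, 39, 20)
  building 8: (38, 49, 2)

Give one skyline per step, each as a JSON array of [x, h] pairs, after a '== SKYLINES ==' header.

== SKYLINES ==
[[38,17],[41,0]]
[[38,17],[47,0]]
[[38,17],[47,20],[49,0]]
[[38,17],[41,20],[49,0]]
[[38,17],[41,20],[49,0]]
[[38,17],[41,20],[49,0]]
[[38,20],[39,17],[41,20],[49,0]]
[[38,20],[39,17],[41,20],[49,0]]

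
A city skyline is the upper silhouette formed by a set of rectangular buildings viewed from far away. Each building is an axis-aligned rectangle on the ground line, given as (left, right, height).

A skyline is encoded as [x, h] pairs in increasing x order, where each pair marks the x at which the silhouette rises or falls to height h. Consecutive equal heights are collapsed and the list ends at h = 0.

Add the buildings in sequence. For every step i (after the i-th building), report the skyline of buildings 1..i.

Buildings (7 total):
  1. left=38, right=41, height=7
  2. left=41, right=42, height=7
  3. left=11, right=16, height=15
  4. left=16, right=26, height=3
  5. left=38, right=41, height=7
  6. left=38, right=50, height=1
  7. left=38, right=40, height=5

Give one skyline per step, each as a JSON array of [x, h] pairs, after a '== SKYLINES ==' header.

== SKYLINES ==
[[38,7],[41,0]]
[[38,7],[42,0]]
[[11,15],[16,0],[38,7],[42,0]]
[[11,15],[16,3],[26,0],[38,7],[42,0]]
[[11,15],[16,3],[26,0],[38,7],[42,0]]
[[11,15],[16,3],[26,0],[38,7],[42,1],[50,0]]
[[11,15],[16,3],[26,0],[38,7],[42,1],[50,0]]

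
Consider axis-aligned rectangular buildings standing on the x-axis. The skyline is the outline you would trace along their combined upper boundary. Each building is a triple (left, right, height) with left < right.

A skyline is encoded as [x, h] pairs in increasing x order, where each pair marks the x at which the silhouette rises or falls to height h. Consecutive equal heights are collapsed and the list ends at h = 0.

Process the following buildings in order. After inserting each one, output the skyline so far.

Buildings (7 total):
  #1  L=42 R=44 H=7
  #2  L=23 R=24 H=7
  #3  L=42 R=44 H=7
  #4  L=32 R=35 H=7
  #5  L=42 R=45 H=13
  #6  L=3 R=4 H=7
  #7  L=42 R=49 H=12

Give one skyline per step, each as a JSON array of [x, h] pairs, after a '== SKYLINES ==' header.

== SKYLINES ==
[[42,7],[44,0]]
[[23,7],[24,0],[42,7],[44,0]]
[[23,7],[24,0],[42,7],[44,0]]
[[23,7],[24,0],[32,7],[35,0],[42,7],[44,0]]
[[23,7],[24,0],[32,7],[35,0],[42,13],[45,0]]
[[3,7],[4,0],[23,7],[24,0],[32,7],[35,0],[42,13],[45,0]]
[[3,7],[4,0],[23,7],[24,0],[32,7],[35,0],[42,13],[45,12],[49,0]]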